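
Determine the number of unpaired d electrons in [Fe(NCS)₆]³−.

Each isothiocyanate is −1; balancing the −3 overall charge requires Fe(III).
Group 8 minus oxidation state 3 gives a d⁵ configuration.
The spin state decides the count: Isothiocyanate is a weak-field ligand for a first-row metal, so the complex is high-spin.
An octahedral high-spin d⁵ ion is t₂g³e_g², giving 5 unpaired electrons.

5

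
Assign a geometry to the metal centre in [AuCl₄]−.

Ligand charges: each chloride is −1. With an overall charge of −1 the gold centre must be in the +3 oxidation state.
Group 11 minus oxidation state 3 gives a d⁸ configuration.
Coordination number: 4.
A 5d d⁸ ion has a large crystal-field splitting; square planar leaves the high-energy d_{x²−y²} orbital empty and maximises CFSE.

square planar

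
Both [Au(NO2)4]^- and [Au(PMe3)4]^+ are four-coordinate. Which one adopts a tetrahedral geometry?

[Au(PMe3)4]^+

For [Au(NO2)4]^-: Ligand charges: each nitro (N-bound nitrite) is −1. With an overall charge of −1 the gold centre must be in the +3 oxidation state. Group 11 minus oxidation state 3 gives a d⁸ configuration. A 5d d⁸ ion has a large crystal-field splitting; square planar leaves the high-energy d_{x²−y²} orbital empty and maximises CFSE. → square planar.
For [Au(PMe3)4]^+: Trimethylphosphine is neutral; balancing the +1 overall charge requires Au(I). Gold is a group-11 element; Au(I) is therefore d¹⁰. A d¹⁰ ion has no crystal-field stabilisation preference between square planar and tetrahedral, so four ligands adopt the sterically favoured tetrahedral geometry. → tetrahedral.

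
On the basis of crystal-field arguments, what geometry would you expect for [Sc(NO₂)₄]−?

tetrahedral

Summing ligand charges against the −1 overall charge gives an oxidation state of +3 for scandium.
Group 3 minus oxidation state 3 gives a d⁰ configuration.
Coordination number: 4.
A d⁰ ion has no crystal-field stabilisation preference between square planar and tetrahedral, so four ligands adopt the sterically favoured tetrahedral geometry.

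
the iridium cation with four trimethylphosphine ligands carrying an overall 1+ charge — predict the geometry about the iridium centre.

square planar

Trimethylphosphine is neutral; balancing the +1 overall charge requires Ir(I).
Iridium is a group-9 element; Ir(I) is therefore d⁸.
With 4 monodentate ligands the coordination number is 4.
A 5d d⁸ ion has a large crystal-field splitting; square planar leaves the high-energy d_{x²−y²} orbital empty and maximises CFSE.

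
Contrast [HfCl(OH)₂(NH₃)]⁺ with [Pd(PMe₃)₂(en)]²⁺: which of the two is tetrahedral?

[HfCl(OH)₂(NH₃)]⁺

For [HfCl(OH)₂(NH₃)]⁺: Summing ligand charges against the +1 overall charge gives an oxidation state of +4 for hafnium. Hf sits in group 4, so the d-electron count is 4 − 4 = 0. A d⁰ ion has no crystal-field stabilisation preference between square planar and tetrahedral, so four ligands adopt the sterically favoured tetrahedral geometry. → tetrahedral.
For [Pd(PMe₃)₂(en)]²⁺: Ligand charges: trimethylphosphine is neutral; ethylenediamine is neutral. With an overall charge of +2 the palladium centre must be in the +2 oxidation state. Pd sits in group 10, so the d-electron count is 10 − 2 = 8. A 4d d⁸ ion has a large crystal-field splitting; square planar leaves the high-energy d_{x²−y²} orbital empty and maximises CFSE. → square planar.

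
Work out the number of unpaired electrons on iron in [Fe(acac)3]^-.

Summing ligand charges against the −1 overall charge gives an oxidation state of +2 for iron.
Fe sits in group 8, so the d-electron count is 8 − 2 = 6.
Counting donor atoms: 3×acetylacetonate (bidentate) → 6 donors. Coordination number = 6.
The spin state decides the count: Acetylacetonate is a weak-field ligand for a first-row metal, so the complex is high-spin.
An octahedral high-spin d⁶ ion is t₂g⁴e_g², giving 4 unpaired electrons.

4 unpaired electrons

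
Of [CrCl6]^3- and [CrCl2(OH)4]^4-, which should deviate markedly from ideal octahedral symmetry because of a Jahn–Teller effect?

[CrCl2(OH)4]^4-

[CrCl6]^3-: Summing ligand charges against the −3 overall charge gives an oxidation state of +3 for chromium. Group 6 minus oxidation state 3 gives a d³ configuration. The d³ configuration leaves the e_g set evenly filled (or empty) — no strong Jahn–Teller driving force.
[CrCl2(OH)4]^4-: Ligand charges: each chloride is −1; each hydroxide is −1. With an overall charge of −4 the chromium centre must be in the +2 oxidation state. Group 6 minus oxidation state 2 gives a d⁴ configuration. Chloride and hydroxide are weak-field ligands for a first-row metal, so the complex is high-spin. The t₂g³e_g¹ (high-spin) configuration has an unevenly filled e_g set; the Jahn–Teller theorem predicts a tetragonal distortion (typically axial elongation) to lift the degeneracy.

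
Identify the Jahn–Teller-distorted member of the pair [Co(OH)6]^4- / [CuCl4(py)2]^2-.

[Co(OH)6]^4-: Each hydroxide is −1; balancing the −4 overall charge requires Co(II). Cobalt is a group-9 element; Co(II) is therefore d⁷. Hydroxide is a weak-field ligand for a first-row metal, so the complex is high-spin. The d⁷ configuration leaves the e_g set evenly filled (or empty) — no strong Jahn–Teller driving force.
[CuCl4(py)2]^2-: Each chloride is −1; pyridine is neutral; balancing the −2 overall charge requires Cu(II). Copper is a group-11 element; Cu(II) is therefore d⁹. The t₂g⁶e_g³ configuration has an unevenly filled e_g set; the Jahn–Teller theorem predicts a tetragonal distortion (typically axial elongation) to lift the degeneracy.

[CuCl4(py)2]^2-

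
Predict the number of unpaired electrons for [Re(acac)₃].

2

Each acetylacetonate is −1; balancing the 0 overall charge requires Re(III).
Rhenium is a group-7 element; Re(III) is therefore d⁴.
Counting donor atoms: 3×acetylacetonate (bidentate) → 6 donors. Coordination number = 6.
The spin state decides the count: a 5d ion has a large Δₒ and is invariably low-spin.
An octahedral low-spin d⁴ ion is t₂g⁴e_g⁰, giving 2 unpaired electrons.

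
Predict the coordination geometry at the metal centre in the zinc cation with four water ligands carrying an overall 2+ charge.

tetrahedral

Ligand charges: water is neutral. With an overall charge of +2 the zinc centre must be in the +2 oxidation state.
Zinc is a group-12 element; Zn(II) is therefore d¹⁰.
Coordination number: 4.
A d¹⁰ ion has no crystal-field stabilisation preference between square planar and tetrahedral, so four ligands adopt the sterically favoured tetrahedral geometry.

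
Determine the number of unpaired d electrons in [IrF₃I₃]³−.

Each fluoride is −1; each iodide is −1; balancing the −3 overall charge requires Ir(III).
Ir sits in group 9, so the d-electron count is 9 − 3 = 6.
The spin state decides the count: a 5d ion has a large Δₒ and is invariably low-spin.
An octahedral low-spin d⁶ ion is t₂g⁶e_g⁰, giving 0 unpaired electrons.

0 unpaired electrons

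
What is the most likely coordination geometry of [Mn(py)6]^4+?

Pyridine is neutral; balancing the +4 overall charge requires Mn(IV).
Group 7 minus oxidation state 4 gives a d³ configuration.
With 6 monodentate ligands the coordination number is 6.
Six donors around a single metal centre give an octahedral coordination sphere.

octahedral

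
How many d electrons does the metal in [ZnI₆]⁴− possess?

d¹⁰

Summing ligand charges against the −4 overall charge gives an oxidation state of +2 for zinc.
Zinc is a group-12 element; Zn(II) is therefore d¹⁰.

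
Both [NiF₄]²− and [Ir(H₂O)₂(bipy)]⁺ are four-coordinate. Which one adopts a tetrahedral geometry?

For [NiF₄]²−: Each fluoride is −1; balancing the −2 overall charge requires Ni(II). Ni sits in group 10, so the d-electron count is 10 − 2 = 8. Fluoride is a weak-field ligand. With weak-field ligands the CFSE gain from square planar is small, so a 3d d⁸ ion takes the sterically preferred tetrahedral geometry. → tetrahedral.
For [Ir(H₂O)₂(bipy)]⁺: Summing ligand charges against the +1 overall charge gives an oxidation state of +1 for iridium. Iridium is a group-9 element; Ir(I) is therefore d⁸. A 5d d⁸ ion has a large crystal-field splitting; square planar leaves the high-energy d_{x²−y²} orbital empty and maximises CFSE. → square planar.

[NiF₄]²−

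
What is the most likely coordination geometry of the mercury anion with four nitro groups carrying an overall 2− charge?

Summing ligand charges against the −2 overall charge gives an oxidation state of +2 for mercury.
Hg sits in group 12, so the d-electron count is 12 − 2 = 10.
Coordination number: 4.
A d¹⁰ ion has no crystal-field stabilisation preference between square planar and tetrahedral, so four ligands adopt the sterically favoured tetrahedral geometry.

tetrahedral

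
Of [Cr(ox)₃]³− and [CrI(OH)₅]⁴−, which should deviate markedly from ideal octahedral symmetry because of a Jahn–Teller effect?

[CrI(OH)₅]⁴−

[Cr(ox)₃]³−: Summing ligand charges against the −3 overall charge gives an oxidation state of +3 for chromium. Group 6 minus oxidation state 3 gives a d³ configuration. The d³ configuration leaves the e_g set evenly filled (or empty) — no strong Jahn–Teller driving force.
[CrI(OH)₅]⁴−: Summing ligand charges against the −4 overall charge gives an oxidation state of +2 for chromium. Chromium is a group-6 element; Cr(II) is therefore d⁴. Hydroxide and iodide are weak-field ligands for a first-row metal, so the complex is high-spin. The t₂g³e_g¹ (high-spin) configuration has an unevenly filled e_g set; the Jahn–Teller theorem predicts a tetragonal distortion (typically axial elongation) to lift the degeneracy.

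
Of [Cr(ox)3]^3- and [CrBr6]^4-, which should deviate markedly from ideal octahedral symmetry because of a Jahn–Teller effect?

[Cr(ox)3]^3-: Summing ligand charges against the −3 overall charge gives an oxidation state of +3 for chromium. Group 6 minus oxidation state 3 gives a d³ configuration. The d³ configuration leaves the e_g set evenly filled (or empty) — no strong Jahn–Teller driving force.
[CrBr6]^4-: Each bromide is −1; balancing the −4 overall charge requires Cr(II). Group 6 minus oxidation state 2 gives a d⁴ configuration. Bromide is a weak-field ligand for a first-row metal, so the complex is high-spin. The t₂g³e_g¹ (high-spin) configuration has an unevenly filled e_g set; the Jahn–Teller theorem predicts a tetragonal distortion (typically axial elongation) to lift the degeneracy.

[CrBr6]^4-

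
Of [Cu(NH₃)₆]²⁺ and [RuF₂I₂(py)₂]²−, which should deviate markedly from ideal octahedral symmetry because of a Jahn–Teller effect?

[Cu(NH₃)₆]²⁺

[Cu(NH₃)₆]²⁺: Ligand charges: ammonia is neutral. With an overall charge of +2 the copper centre must be in the +2 oxidation state. Copper is a group-11 element; Cu(II) is therefore d⁹. The t₂g⁶e_g³ configuration has an unevenly filled e_g set; the Jahn–Teller theorem predicts a tetragonal distortion (typically axial elongation) to lift the degeneracy.
[RuF₂I₂(py)₂]²−: Summing ligand charges against the −2 overall charge gives an oxidation state of +2 for ruthenium. Ru sits in group 8, so the d-electron count is 8 − 2 = 6. A 4d ion has a large Δₒ and is invariably low-spin. The d⁶ configuration leaves the e_g set evenly filled (or empty) — no strong Jahn–Teller driving force.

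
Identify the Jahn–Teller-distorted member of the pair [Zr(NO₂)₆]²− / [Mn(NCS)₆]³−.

[Zr(NO₂)₆]²−: Summing ligand charges against the −2 overall charge gives an oxidation state of +4 for zirconium. Group 4 minus oxidation state 4 gives a d⁰ configuration. The d⁰ configuration leaves the e_g set evenly filled (or empty) — no strong Jahn–Teller driving force.
[Mn(NCS)₆]³−: Summing ligand charges against the −3 overall charge gives an oxidation state of +3 for manganese. Manganese is a group-7 element; Mn(III) is therefore d⁴. Isothiocyanate is a weak-field ligand for a first-row metal, so the complex is high-spin. The t₂g³e_g¹ (high-spin) configuration has an unevenly filled e_g set; the Jahn–Teller theorem predicts a tetragonal distortion (typically axial elongation) to lift the degeneracy.

[Mn(NCS)₆]³−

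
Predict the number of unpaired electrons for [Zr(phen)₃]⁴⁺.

0 unpaired electrons

1,10-phenanthroline is neutral; balancing the +4 overall charge requires Zr(IV).
Zr sits in group 4, so the d-electron count is 4 − 4 = 0.
Counting donor atoms: 3×1,10-phenanthroline (bidentate) → 6 donors. Coordination number = 6.
In an octahedral field the d⁰ configuration is t₂g⁰e_g⁰, giving 0 unpaired electrons.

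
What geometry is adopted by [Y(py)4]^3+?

tetrahedral

Summing ligand charges against the +3 overall charge gives an oxidation state of +3 for yttrium.
Group 3 minus oxidation state 3 gives a d⁰ configuration.
With 4 monodentate ligands the coordination number is 4.
A d⁰ ion has no crystal-field stabilisation preference between square planar and tetrahedral, so four ligands adopt the sterically favoured tetrahedral geometry.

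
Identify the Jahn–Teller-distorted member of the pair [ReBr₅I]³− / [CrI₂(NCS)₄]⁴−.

[CrI₂(NCS)₄]⁴−

[ReBr₅I]³−: Ligand charges: each bromide is −1; each iodide is −1. With an overall charge of −3 the rhenium centre must be in the +3 oxidation state. Re sits in group 7, so the d-electron count is 7 − 3 = 4. A 5d ion has a large Δₒ and is invariably low-spin. The d⁴ configuration leaves the e_g set evenly filled (or empty) — no strong Jahn–Teller driving force.
[CrI₂(NCS)₄]⁴−: Each iodide is −1; each isothiocyanate is −1; balancing the −4 overall charge requires Cr(II). Cr sits in group 6, so the d-electron count is 6 − 2 = 4. Iodide and isothiocyanate are weak-field ligands for a first-row metal, so the complex is high-spin. The t₂g³e_g¹ (high-spin) configuration has an unevenly filled e_g set; the Jahn–Teller theorem predicts a tetragonal distortion (typically axial elongation) to lift the degeneracy.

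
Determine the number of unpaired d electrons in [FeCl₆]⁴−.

4

Summing ligand charges against the −4 overall charge gives an oxidation state of +2 for iron.
Group 8 minus oxidation state 2 gives a d⁶ configuration.
The spin state decides the count: Chloride is a weak-field ligand for a first-row metal, so the complex is high-spin.
An octahedral high-spin d⁶ ion is t₂g⁴e_g², giving 4 unpaired electrons.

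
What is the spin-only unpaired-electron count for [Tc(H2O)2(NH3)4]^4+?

3

Summing ligand charges against the +4 overall charge gives an oxidation state of +4 for technetium.
Group 7 minus oxidation state 4 gives a d³ configuration.
In an octahedral field the d³ configuration is t₂g³e_g⁰ (only one arrangement possible), giving 3 unpaired electrons.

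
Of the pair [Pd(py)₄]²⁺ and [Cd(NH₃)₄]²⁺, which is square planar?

For [Pd(py)₄]²⁺: Pyridine is neutral; balancing the +2 overall charge requires Pd(II). Pd sits in group 10, so the d-electron count is 10 − 2 = 8. A 4d d⁸ ion has a large crystal-field splitting; square planar leaves the high-energy d_{x²−y²} orbital empty and maximises CFSE. → square planar.
For [Cd(NH₃)₄]²⁺: Summing ligand charges against the +2 overall charge gives an oxidation state of +2 for cadmium. Cadmium is a group-12 element; Cd(II) is therefore d¹⁰. A d¹⁰ ion has no crystal-field stabilisation preference between square planar and tetrahedral, so four ligands adopt the sterically favoured tetrahedral geometry. → tetrahedral.

[Pd(py)₄]²⁺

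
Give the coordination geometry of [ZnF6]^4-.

octahedral

Each fluoride is −1; balancing the −4 overall charge requires Zn(II).
Zn sits in group 12, so the d-electron count is 12 − 2 = 10.
Coordination number: 6.
Six donors around a single metal centre give an octahedral coordination sphere.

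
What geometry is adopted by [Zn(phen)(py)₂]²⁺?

1,10-phenanthroline is neutral; pyridine is neutral; balancing the +2 overall charge requires Zn(II).
Zinc is a group-12 element; Zn(II) is therefore d¹⁰.
Counting donor atoms: 1×1,10-phenanthroline (bidentate) → 2 donors; 2×pyridine (monodentate) → 2 donors. Coordination number = 4.
A d¹⁰ ion has no crystal-field stabilisation preference between square planar and tetrahedral, so four ligands adopt the sterically favoured tetrahedral geometry.

tetrahedral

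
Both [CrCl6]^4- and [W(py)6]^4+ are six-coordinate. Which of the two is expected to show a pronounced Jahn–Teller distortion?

[CrCl6]^4-: Each chloride is −1; balancing the −4 overall charge requires Cr(II). Group 6 minus oxidation state 2 gives a d⁴ configuration. Chloride is a weak-field ligand for a first-row metal, so the complex is high-spin. The t₂g³e_g¹ (high-spin) configuration has an unevenly filled e_g set; the Jahn–Teller theorem predicts a tetragonal distortion (typically axial elongation) to lift the degeneracy.
[W(py)6]^4+: Ligand charges: pyridine is neutral. With an overall charge of +4 the tungsten centre must be in the +4 oxidation state. W sits in group 6, so the d-electron count is 6 − 4 = 2. The d² configuration leaves the e_g set evenly filled (or empty) — no strong Jahn–Teller driving force.

[CrCl6]^4-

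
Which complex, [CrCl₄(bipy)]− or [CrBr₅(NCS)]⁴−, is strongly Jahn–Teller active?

[CrCl₄(bipy)]−: Each chloride is −1; 2,2′-bipyridine is neutral; balancing the −1 overall charge requires Cr(III). Chromium is a group-6 element; Cr(III) is therefore d³. The d³ configuration leaves the e_g set evenly filled (or empty) — no strong Jahn–Teller driving force.
[CrBr₅(NCS)]⁴−: Summing ligand charges against the −4 overall charge gives an oxidation state of +2 for chromium. Group 6 minus oxidation state 2 gives a d⁴ configuration. Bromide and isothiocyanate are weak-field ligands for a first-row metal, so the complex is high-spin. The t₂g³e_g¹ (high-spin) configuration has an unevenly filled e_g set; the Jahn–Teller theorem predicts a tetragonal distortion (typically axial elongation) to lift the degeneracy.

[CrBr₅(NCS)]⁴−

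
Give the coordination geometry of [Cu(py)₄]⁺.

Pyridine is neutral; balancing the +1 overall charge requires Cu(I).
Copper is a group-11 element; Cu(I) is therefore d¹⁰.
With 4 monodentate ligands the coordination number is 4.
A d¹⁰ ion has no crystal-field stabilisation preference between square planar and tetrahedral, so four ligands adopt the sterically favoured tetrahedral geometry.

tetrahedral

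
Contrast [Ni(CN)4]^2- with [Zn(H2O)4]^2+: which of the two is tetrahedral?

[Zn(H2O)4]^2+

For [Ni(CN)4]^2-: Ligand charges: each cyanide is −1. With an overall charge of −2 the nickel centre must be in the +2 oxidation state. Nickel is a group-10 element; Ni(II) is therefore d⁸. Cyanide is a strong-field ligand (high in the spectrochemical series). A 3d d⁸ ion with strong-field ligands gains enough CFSE to favour square planar over tetrahedral. → square planar.
For [Zn(H2O)4]^2+: Water is neutral; balancing the +2 overall charge requires Zn(II). Zn sits in group 12, so the d-electron count is 12 − 2 = 10. A d¹⁰ ion has no crystal-field stabilisation preference between square planar and tetrahedral, so four ligands adopt the sterically favoured tetrahedral geometry. → tetrahedral.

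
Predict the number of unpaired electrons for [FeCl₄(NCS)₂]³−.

Summing ligand charges against the −3 overall charge gives an oxidation state of +3 for iron.
Group 8 minus oxidation state 3 gives a d⁵ configuration.
The spin state decides the count: Chloride and isothiocyanate are weak-field ligands for a first-row metal, so the complex is high-spin.
An octahedral high-spin d⁵ ion is t₂g³e_g², giving 5 unpaired electrons.

5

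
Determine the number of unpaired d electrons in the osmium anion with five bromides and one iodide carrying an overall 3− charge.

Each bromide is −1; each iodide is −1; balancing the −3 overall charge requires Os(III).
Osmium is a group-8 element; Os(III) is therefore d⁵.
The spin state decides the count: a 5d ion has a large Δₒ and is invariably low-spin.
An octahedral low-spin d⁵ ion is t₂g⁵e_g⁰, giving 1 unpaired electron.

1 unpaired electron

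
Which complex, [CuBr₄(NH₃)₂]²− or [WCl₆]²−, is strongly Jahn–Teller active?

[CuBr₄(NH₃)₂]²−: Ligand charges: each bromide is −1; ammonia is neutral. With an overall charge of −2 the copper centre must be in the +2 oxidation state. Copper is a group-11 element; Cu(II) is therefore d⁹. The t₂g⁶e_g³ configuration has an unevenly filled e_g set; the Jahn–Teller theorem predicts a tetragonal distortion (typically axial elongation) to lift the degeneracy.
[WCl₆]²−: Summing ligand charges against the −2 overall charge gives an oxidation state of +4 for tungsten. Tungsten is a group-6 element; W(IV) is therefore d². The d² configuration leaves the e_g set evenly filled (or empty) — no strong Jahn–Teller driving force.

[CuBr₄(NH₃)₂]²−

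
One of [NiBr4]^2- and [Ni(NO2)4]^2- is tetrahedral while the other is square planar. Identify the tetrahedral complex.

[NiBr4]^2-

For [NiBr4]^2-: Each bromide is −1; balancing the −2 overall charge requires Ni(II). Group 10 minus oxidation state 2 gives a d⁸ configuration. Bromide is a weak-field ligand. With weak-field ligands the CFSE gain from square planar is small, so a 3d d⁸ ion takes the sterically preferred tetrahedral geometry. → tetrahedral.
For [Ni(NO2)4]^2-: Each nitro (N-bound nitrite) is −1; balancing the −2 overall charge requires Ni(II). Ni sits in group 10, so the d-electron count is 10 − 2 = 8. Nitro (N-bound nitrite) is a strong-field ligand (high in the spectrochemical series). A 3d d⁸ ion with strong-field ligands gains enough CFSE to favour square planar over tetrahedral. → square planar.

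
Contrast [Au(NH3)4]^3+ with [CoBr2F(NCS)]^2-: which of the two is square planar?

[Au(NH3)4]^3+

For [Au(NH3)4]^3+: Ligand charges: ammonia is neutral. With an overall charge of +3 the gold centre must be in the +3 oxidation state. Gold is a group-11 element; Au(III) is therefore d⁸. A 5d d⁸ ion has a large crystal-field splitting; square planar leaves the high-energy d_{x²−y²} orbital empty and maximises CFSE. → square planar.
For [CoBr2F(NCS)]^2-: Summing ligand charges against the −2 overall charge gives an oxidation state of +2 for cobalt. Group 9 minus oxidation state 2 gives a d⁷ configuration. For a high-spin 3d d⁷ ion with weak-field ligands the small Δₜ gives little square-planar CFSE advantage, so four ligands adopt the sterically favoured tetrahedral geometry. → tetrahedral.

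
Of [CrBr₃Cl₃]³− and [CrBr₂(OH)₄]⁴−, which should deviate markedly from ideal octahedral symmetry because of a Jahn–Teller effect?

[CrBr₂(OH)₄]⁴−

[CrBr₃Cl₃]³−: Summing ligand charges against the −3 overall charge gives an oxidation state of +3 for chromium. Group 6 minus oxidation state 3 gives a d³ configuration. The d³ configuration leaves the e_g set evenly filled (or empty) — no strong Jahn–Teller driving force.
[CrBr₂(OH)₄]⁴−: Each bromide is −1; each hydroxide is −1; balancing the −4 overall charge requires Cr(II). Chromium is a group-6 element; Cr(II) is therefore d⁴. Bromide and hydroxide are weak-field ligands for a first-row metal, so the complex is high-spin. The t₂g³e_g¹ (high-spin) configuration has an unevenly filled e_g set; the Jahn–Teller theorem predicts a tetragonal distortion (typically axial elongation) to lift the degeneracy.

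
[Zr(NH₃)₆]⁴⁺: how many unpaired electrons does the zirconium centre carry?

0

Ligand charges: ammonia is neutral. With an overall charge of +4 the zirconium centre must be in the +4 oxidation state.
Zr sits in group 4, so the d-electron count is 4 − 4 = 0.
In an octahedral field the d⁰ configuration is t₂g⁰e_g⁰, giving 0 unpaired electrons.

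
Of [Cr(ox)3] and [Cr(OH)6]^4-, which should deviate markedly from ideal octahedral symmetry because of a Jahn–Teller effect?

[Cr(OH)6]^4-

[Cr(ox)3]: Summing ligand charges against the 0 overall charge gives an oxidation state of +6 for chromium. Chromium is a group-6 element; Cr(VI) is therefore d⁰. The d⁰ configuration leaves the e_g set evenly filled (or empty) — no strong Jahn–Teller driving force.
[Cr(OH)6]^4-: Ligand charges: each hydroxide is −1. With an overall charge of −4 the chromium centre must be in the +2 oxidation state. Chromium is a group-6 element; Cr(II) is therefore d⁴. Hydroxide is a weak-field ligand for a first-row metal, so the complex is high-spin. The t₂g³e_g¹ (high-spin) configuration has an unevenly filled e_g set; the Jahn–Teller theorem predicts a tetragonal distortion (typically axial elongation) to lift the degeneracy.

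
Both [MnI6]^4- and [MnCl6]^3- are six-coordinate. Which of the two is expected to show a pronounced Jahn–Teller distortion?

[MnCl6]^3-

[MnI6]^4-: Ligand charges: each iodide is −1. With an overall charge of −4 the manganese centre must be in the +2 oxidation state. Manganese is a group-7 element; Mn(II) is therefore d⁵. Iodide is a weak-field ligand for a first-row metal, so the complex is high-spin. The d⁵ configuration leaves the e_g set evenly filled (or empty) — no strong Jahn–Teller driving force.
[MnCl6]^3-: Ligand charges: each chloride is −1. With an overall charge of −3 the manganese centre must be in the +3 oxidation state. Group 7 minus oxidation state 3 gives a d⁴ configuration. Chloride is a weak-field ligand for a first-row metal, so the complex is high-spin. The t₂g³e_g¹ (high-spin) configuration has an unevenly filled e_g set; the Jahn–Teller theorem predicts a tetragonal distortion (typically axial elongation) to lift the degeneracy.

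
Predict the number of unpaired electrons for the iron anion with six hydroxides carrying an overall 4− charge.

Ligand charges: each hydroxide is −1. With an overall charge of −4 the iron centre must be in the +2 oxidation state.
Group 8 minus oxidation state 2 gives a d⁶ configuration.
The spin state decides the count: Hydroxide is a weak-field ligand for a first-row metal, so the complex is high-spin.
An octahedral high-spin d⁶ ion is t₂g⁴e_g², giving 4 unpaired electrons.

4 unpaired electrons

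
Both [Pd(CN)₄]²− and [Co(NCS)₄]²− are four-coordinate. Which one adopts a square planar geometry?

[Pd(CN)₄]²−

For [Pd(CN)₄]²−: Each cyanide is −1; balancing the −2 overall charge requires Pd(II). Pd sits in group 10, so the d-electron count is 10 − 2 = 8. A 4d d⁸ ion has a large crystal-field splitting; square planar leaves the high-energy d_{x²−y²} orbital empty and maximises CFSE. → square planar.
For [Co(NCS)₄]²−: Each isothiocyanate is −1; balancing the −2 overall charge requires Co(II). Group 9 minus oxidation state 2 gives a d⁷ configuration. For a high-spin 3d d⁷ ion with weak-field ligands the small Δₜ gives little square-planar CFSE advantage, so four ligands adopt the sterically favoured tetrahedral geometry. → tetrahedral.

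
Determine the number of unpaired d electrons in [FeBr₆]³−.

Each bromide is −1; balancing the −3 overall charge requires Fe(III).
Iron is a group-8 element; Fe(III) is therefore d⁵.
The spin state decides the count: Bromide is a weak-field ligand for a first-row metal, so the complex is high-spin.
An octahedral high-spin d⁵ ion is t₂g³e_g², giving 5 unpaired electrons.

5 unpaired electrons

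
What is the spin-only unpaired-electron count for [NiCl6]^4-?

Ligand charges: each chloride is −1. With an overall charge of −4 the nickel centre must be in the +2 oxidation state.
Nickel is a group-10 element; Ni(II) is therefore d⁸.
In an octahedral field the d⁸ configuration is t₂g⁶e_g² (only one arrangement possible), giving 2 unpaired electrons.

2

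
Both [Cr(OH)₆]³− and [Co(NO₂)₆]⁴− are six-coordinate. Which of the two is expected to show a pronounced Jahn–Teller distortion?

[Co(NO₂)₆]⁴−

[Cr(OH)₆]³−: Ligand charges: each hydroxide is −1. With an overall charge of −3 the chromium centre must be in the +3 oxidation state. Chromium is a group-6 element; Cr(III) is therefore d³. The d³ configuration leaves the e_g set evenly filled (or empty) — no strong Jahn–Teller driving force.
[Co(NO₂)₆]⁴−: Each nitro (N-bound nitrite) is −1; balancing the −4 overall charge requires Co(II). Group 9 minus oxidation state 2 gives a d⁷ configuration. Nitro (N-bound nitrite) is a strong-field ligand (high in the spectrochemical series) for a first-row metal, so the complex is low-spin. The t₂g⁶e_g¹ (low-spin) configuration has an unevenly filled e_g set; the Jahn–Teller theorem predicts a tetragonal distortion (typically axial elongation) to lift the degeneracy.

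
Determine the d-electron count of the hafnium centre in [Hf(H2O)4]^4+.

Summing ligand charges against the +4 overall charge gives an oxidation state of +4 for hafnium.
Hf sits in group 4, so the d-electron count is 4 − 4 = 0.

d⁰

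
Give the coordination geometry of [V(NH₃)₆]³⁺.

Ammonia is neutral; balancing the +3 overall charge requires V(III).
Group 5 minus oxidation state 3 gives a d² configuration.
Coordination number: 6.
Six donors around a single metal centre give an octahedral coordination sphere.

octahedral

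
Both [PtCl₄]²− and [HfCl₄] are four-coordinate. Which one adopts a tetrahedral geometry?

For [PtCl₄]²−: Each chloride is −1; balancing the −2 overall charge requires Pt(II). Group 10 minus oxidation state 2 gives a d⁸ configuration. A 5d d⁸ ion has a large crystal-field splitting; square planar leaves the high-energy d_{x²−y²} orbital empty and maximises CFSE. → square planar.
For [HfCl₄]: Summing ligand charges against the 0 overall charge gives an oxidation state of +4 for hafnium. Hf sits in group 4, so the d-electron count is 4 − 4 = 0. A d⁰ ion has no crystal-field stabilisation preference between square planar and tetrahedral, so four ligands adopt the sterically favoured tetrahedral geometry. → tetrahedral.

[HfCl₄]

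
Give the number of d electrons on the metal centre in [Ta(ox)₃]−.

d0

Summing ligand charges against the −1 overall charge gives an oxidation state of +5 for tantalum.
Tantalum is a group-5 element; Ta(V) is therefore d⁰.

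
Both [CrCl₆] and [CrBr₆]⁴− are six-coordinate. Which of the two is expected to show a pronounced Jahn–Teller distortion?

[CrBr₆]⁴−

[CrCl₆]: Summing ligand charges against the 0 overall charge gives an oxidation state of +6 for chromium. Chromium is a group-6 element; Cr(VI) is therefore d⁰. The d⁰ configuration leaves the e_g set evenly filled (or empty) — no strong Jahn–Teller driving force.
[CrBr₆]⁴−: Summing ligand charges against the −4 overall charge gives an oxidation state of +2 for chromium. Chromium is a group-6 element; Cr(II) is therefore d⁴. Bromide is a weak-field ligand for a first-row metal, so the complex is high-spin. The t₂g³e_g¹ (high-spin) configuration has an unevenly filled e_g set; the Jahn–Teller theorem predicts a tetragonal distortion (typically axial elongation) to lift the degeneracy.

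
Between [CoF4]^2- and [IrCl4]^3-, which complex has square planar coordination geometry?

[IrCl4]^3-

For [CoF4]^2-: Each fluoride is −1; balancing the −2 overall charge requires Co(II). Group 9 minus oxidation state 2 gives a d⁷ configuration. For a high-spin 3d d⁷ ion with weak-field ligands the small Δₜ gives little square-planar CFSE advantage, so four ligands adopt the sterically favoured tetrahedral geometry. → tetrahedral.
For [IrCl4]^3-: Each chloride is −1; balancing the −3 overall charge requires Ir(I). Iridium is a group-9 element; Ir(I) is therefore d⁸. A 5d d⁸ ion has a large crystal-field splitting; square planar leaves the high-energy d_{x²−y²} orbital empty and maximises CFSE. → square planar.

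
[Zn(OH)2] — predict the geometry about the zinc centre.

linear

Each hydroxide is −1; balancing the 0 overall charge requires Zn(II).
Zn sits in group 12, so the d-electron count is 12 − 2 = 10.
Coordination number: 2.
A d¹⁰ ion with only two ligands adopts a linear arrangement (sp hybridisation; no CFSE preference).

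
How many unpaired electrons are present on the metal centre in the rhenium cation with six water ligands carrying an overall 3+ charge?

2

Ligand charges: water is neutral. With an overall charge of +3 the rhenium centre must be in the +3 oxidation state.
Group 7 minus oxidation state 3 gives a d⁴ configuration.
The spin state decides the count: a 5d ion has a large Δₒ and is invariably low-spin.
An octahedral low-spin d⁴ ion is t₂g⁴e_g⁰, giving 2 unpaired electrons.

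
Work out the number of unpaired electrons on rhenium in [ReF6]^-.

2

Summing ligand charges against the −1 overall charge gives an oxidation state of +5 for rhenium.
Rhenium is a group-7 element; Re(V) is therefore d².
In an octahedral field the d² configuration is t₂g²e_g⁰ (only one arrangement possible), giving 2 unpaired electrons.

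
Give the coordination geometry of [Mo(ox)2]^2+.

tetrahedral

Summing ligand charges against the +2 overall charge gives an oxidation state of +6 for molybdenum.
Group 6 minus oxidation state 6 gives a d⁰ configuration.
Counting donor atoms: 2×oxalate (bidentate) → 4 donors. Coordination number = 4.
A d⁰ ion has no crystal-field stabilisation preference between square planar and tetrahedral, so four ligands adopt the sterically favoured tetrahedral geometry.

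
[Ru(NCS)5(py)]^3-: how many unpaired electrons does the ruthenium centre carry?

Each isothiocyanate is −1; pyridine is neutral; balancing the −3 overall charge requires Ru(II).
Ru sits in group 8, so the d-electron count is 8 − 2 = 6.
The spin state decides the count: a 4d ion has a large Δₒ and is invariably low-spin.
An octahedral low-spin d⁶ ion is t₂g⁶e_g⁰, giving 0 unpaired electrons.

0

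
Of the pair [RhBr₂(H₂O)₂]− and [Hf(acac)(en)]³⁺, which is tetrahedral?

For [RhBr₂(H₂O)₂]−: Summing ligand charges against the −1 overall charge gives an oxidation state of +1 for rhodium. Rhodium is a group-9 element; Rh(I) is therefore d⁸. A 4d d⁸ ion has a large crystal-field splitting; square planar leaves the high-energy d_{x²−y²} orbital empty and maximises CFSE. → square planar.
For [Hf(acac)(en)]³⁺: Ligand charges: each acetylacetonate is −1; ethylenediamine is neutral. With an overall charge of +3 the hafnium centre must be in the +4 oxidation state. Hf sits in group 4, so the d-electron count is 4 − 4 = 0. A d⁰ ion has no crystal-field stabilisation preference between square planar and tetrahedral, so four ligands adopt the sterically favoured tetrahedral geometry. → tetrahedral.

[Hf(acac)(en)]³⁺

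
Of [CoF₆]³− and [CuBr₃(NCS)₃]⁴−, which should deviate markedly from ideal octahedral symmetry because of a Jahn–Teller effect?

[CuBr₃(NCS)₃]⁴−

[CoF₆]³−: Ligand charges: each fluoride is −1. With an overall charge of −3 the cobalt centre must be in the +3 oxidation state. Co sits in group 9, so the d-electron count is 9 − 3 = 6. Fluoride is the one ligand weak enough to leave Co(III) high-spin — [CoF₆]³⁻ is the classic exception. The d⁶ configuration leaves the e_g set evenly filled (or empty) — no strong Jahn–Teller driving force.
[CuBr₃(NCS)₃]⁴−: Ligand charges: each bromide is −1; each isothiocyanate is −1. With an overall charge of −4 the copper centre must be in the +2 oxidation state. Cu sits in group 11, so the d-electron count is 11 − 2 = 9. The t₂g⁶e_g³ configuration has an unevenly filled e_g set; the Jahn–Teller theorem predicts a tetragonal distortion (typically axial elongation) to lift the degeneracy.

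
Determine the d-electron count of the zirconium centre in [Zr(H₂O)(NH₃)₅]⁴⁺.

d⁰

Summing ligand charges against the +4 overall charge gives an oxidation state of +4 for zirconium.
Zirconium is a group-4 element; Zr(IV) is therefore d⁰.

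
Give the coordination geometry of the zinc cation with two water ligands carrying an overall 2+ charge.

linear

Summing ligand charges against the +2 overall charge gives an oxidation state of +2 for zinc.
Zn sits in group 12, so the d-electron count is 12 − 2 = 10.
With 2 monodentate ligands the coordination number is 2.
A d¹⁰ ion with only two ligands adopts a linear arrangement (sp hybridisation; no CFSE preference).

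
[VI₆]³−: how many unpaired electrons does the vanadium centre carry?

2 unpaired electrons

Summing ligand charges against the −3 overall charge gives an oxidation state of +3 for vanadium.
V sits in group 5, so the d-electron count is 5 − 3 = 2.
In an octahedral field the d² configuration is t₂g²e_g⁰ (only one arrangement possible), giving 2 unpaired electrons.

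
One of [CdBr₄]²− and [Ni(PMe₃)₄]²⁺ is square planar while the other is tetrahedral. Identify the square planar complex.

[Ni(PMe₃)₄]²⁺

For [CdBr₄]²−: Ligand charges: each bromide is −1. With an overall charge of −2 the cadmium centre must be in the +2 oxidation state. Cadmium is a group-12 element; Cd(II) is therefore d¹⁰. A d¹⁰ ion has no crystal-field stabilisation preference between square planar and tetrahedral, so four ligands adopt the sterically favoured tetrahedral geometry. → tetrahedral.
For [Ni(PMe₃)₄]²⁺: Trimethylphosphine is neutral; balancing the +2 overall charge requires Ni(II). Group 10 minus oxidation state 2 gives a d⁸ configuration. Trimethylphosphine is a strong-field ligand (high in the spectrochemical series). A 3d d⁸ ion with strong-field ligands gains enough CFSE to favour square planar over tetrahedral. → square planar.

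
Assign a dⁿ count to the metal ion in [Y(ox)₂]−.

Ligand charges: each oxalate is −2. With an overall charge of −1 the yttrium centre must be in the +3 oxidation state.
Group 3 minus oxidation state 3 gives a d⁰ configuration.

d⁰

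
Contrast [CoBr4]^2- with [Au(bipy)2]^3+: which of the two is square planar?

For [CoBr4]^2-: Ligand charges: each bromide is −1. With an overall charge of −2 the cobalt centre must be in the +2 oxidation state. Cobalt is a group-9 element; Co(II) is therefore d⁷. For a high-spin 3d d⁷ ion with weak-field ligands the small Δₜ gives little square-planar CFSE advantage, so four ligands adopt the sterically favoured tetrahedral geometry. → tetrahedral.
For [Au(bipy)2]^3+: Ligand charges: 2,2′-bipyridine is neutral. With an overall charge of +3 the gold centre must be in the +3 oxidation state. Group 11 minus oxidation state 3 gives a d⁸ configuration. A 5d d⁸ ion has a large crystal-field splitting; square planar leaves the high-energy d_{x²−y²} orbital empty and maximises CFSE. → square planar.

[Au(bipy)2]^3+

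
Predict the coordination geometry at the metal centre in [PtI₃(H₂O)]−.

Ligand charges: each iodide is −1; water is neutral. With an overall charge of −1 the platinum centre must be in the +2 oxidation state.
Group 10 minus oxidation state 2 gives a d⁸ configuration.
With 4 monodentate ligands the coordination number is 4.
A 5d d⁸ ion has a large crystal-field splitting; square planar leaves the high-energy d_{x²−y²} orbital empty and maximises CFSE.

square planar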